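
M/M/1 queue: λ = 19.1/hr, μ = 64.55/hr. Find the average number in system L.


ρ = λ/μ = 19.1/64.55 = 0.2959
L = ρ/(1−ρ) = 0.2959/(1 − 0.2959) = 0.2959/0.7041 = 0.4202

Final: 0.4202


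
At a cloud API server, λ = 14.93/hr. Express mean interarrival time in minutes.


Mean interarrival time = 1/λ = 1/14.93 hour = 0.06698 hour
In minutes: 0.06698 × 60 = 4.0188 min

Final: 4.0188 min


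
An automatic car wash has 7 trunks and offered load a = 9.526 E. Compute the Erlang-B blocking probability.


B(c,a) = (a^c/c!) / Σ_{k=0}^{c} a^k/k!
a^7/7! = 1412.353803
Σ terms (k=0..7): 1.00000 + 9.52600 + 45.37234 + 144.07230 + 343.10818 + 653.68970 + 1037.84134 + 1412.35380 = 3646.963653
B = 1412.353803/3646.963653 = 0.387268

Final: 0.387268


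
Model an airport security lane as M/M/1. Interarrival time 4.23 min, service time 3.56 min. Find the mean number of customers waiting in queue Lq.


λ = 60/4.23 = 14.1844 /hr
μ = 60/3.56 = 16.8539 /hr
ρ = λ/μ = 14.1844/16.8539 = 0.8416
Lq = ρ²/(1−ρ) = 0.7083/0.1584 = 4.4718

Final: 4.4718


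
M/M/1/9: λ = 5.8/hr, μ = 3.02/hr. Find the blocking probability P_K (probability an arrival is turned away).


ρ = λ/μ = 5.8/3.02 = 1.9205
P_K = (1−ρ)ρ^K/(1−ρ^(K+1)) = (-0.9205·355.458951)/(1 − 682.669509)
= -327.210558/-681.669509 = 0.480013

Final: 0.480013


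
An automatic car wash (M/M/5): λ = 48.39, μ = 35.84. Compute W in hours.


a = 1.3502; ρ = 0.2700; P₀ = 0.258964
Lq = P₀·a^c·ρ/(c!(1−ρ)²) = 0.004907
Wq = Lq/λ = 0.004907/48.39 = 0.0001014 hr
W = Wq + 1/μ = 0.0001014 + 0.02790 = 0.02800 hr

Final: 0.02800 hr


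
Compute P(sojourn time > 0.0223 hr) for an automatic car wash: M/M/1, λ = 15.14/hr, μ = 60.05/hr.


W ~ Exponential(μ−λ) for M/M/1.
μ − λ = 60.05 − 15.14 = 44.9100
P(W > t) = e^{−(μ−λ)t} = e^{−1.0015} = 0.367331

Final: 0.367331


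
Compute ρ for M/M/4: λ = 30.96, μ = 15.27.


ρ = λ/(cμ) = 30.96/(4·15.27) = 30.96/61.08 = 0.5069

Final: 0.5069


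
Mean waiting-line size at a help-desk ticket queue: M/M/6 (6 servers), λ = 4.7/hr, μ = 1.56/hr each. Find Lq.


a = λ/μ = 3.0128; ρ = a/6 = 0.5021
P₀ = 0.048315
Lq = P₀·a^c·ρ / (c!·(1−ρ)²) = 0.048315·747.89315·0.5021/(720·0.24787)
= 0.10167

Final: 0.10167


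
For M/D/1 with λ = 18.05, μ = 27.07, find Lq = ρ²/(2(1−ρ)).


ρ = 18.05/27.07 = 0.6668
M/D/1: Lq = ρ²/(2(1−ρ)) = 0.4446/(2·0.3332) = 0.66716

Final: 0.66716


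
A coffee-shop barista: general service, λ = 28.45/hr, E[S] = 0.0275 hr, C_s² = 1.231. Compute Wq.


ρ = λ·E[S] = 28.45·0.0275 = 0.7824
E[S²] = E[S]²(1+C_s²) = 0.0275²·(1+1.231) = 0.001687
Wq = λ·E[S²]/(2(1−ρ)) = 28.45·0.001687/(2·0.2176) = 0.11028 hr

Final: 0.11028 hr


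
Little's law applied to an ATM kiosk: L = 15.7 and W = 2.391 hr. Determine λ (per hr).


λ = L/W = 15.7/2.391 = 6.5663 /hr

Final: 6.5663 /hr


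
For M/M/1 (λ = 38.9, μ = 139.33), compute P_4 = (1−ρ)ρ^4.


ρ = 38.9/139.33 = 0.2792
P_n = (1−ρ)·ρ^n = (1 − 0.2792)·0.2792^4 = 0.7208·0.006076 = 0.004380

Final: 0.004380


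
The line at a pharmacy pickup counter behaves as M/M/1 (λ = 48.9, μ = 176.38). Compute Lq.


ρ = 48.9/176.38 = 0.2772
Lq = ρ²/(1−ρ) = 0.07686/0.7228 = 0.1063

Final: 0.1063


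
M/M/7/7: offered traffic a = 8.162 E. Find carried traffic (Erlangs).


B(7,8.162) = 0.317230 (Erlang-B)
Carried load = a(1 − B) = 8.162·(1 − 0.317230) = 8.162·0.682770 = 5.5728 E

Final: 5.5728 Erlangs


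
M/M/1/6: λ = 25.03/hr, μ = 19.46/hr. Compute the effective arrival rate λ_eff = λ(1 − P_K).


ρ = 1.2862; P_K = (1−ρ)ρ^6/(1−ρ^7) = 0.268663
λ_eff = λ(1 − P_K) = 25.03·(1 − 0.268663) = 25.03·0.731337 = 18.3054 /hr

Final: 18.3054 /hr


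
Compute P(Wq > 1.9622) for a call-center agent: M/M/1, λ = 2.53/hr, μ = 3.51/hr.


ρ = 2.53/3.51 = 0.7208
P(Wq > t) = ρ·e^{−(μ−λ)t} = 0.7208·e^{−1.9230}
= 0.7208·0.146174 = 0.105362

Final: 0.105362


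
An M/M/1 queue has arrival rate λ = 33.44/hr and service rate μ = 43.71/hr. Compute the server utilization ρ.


ρ = λ/μ = 33.44/43.71 = 0.7650

Final: 0.7650


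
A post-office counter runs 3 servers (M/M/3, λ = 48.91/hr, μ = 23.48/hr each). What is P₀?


a = λ/μ = 48.91/23.48 = 2.0830; ρ = a/c = 0.6943
Σ_{k=0}^{2} a^k/k! (terms k=0..2) = 1.00000 + 2.08305 + 2.16955 = 5.25260
Tail: a^3/(3!(1−ρ)) = 9.03855/(6·0.3057) = 4.92859
P₀ = 1/(5.25260 + 4.92859) = 1/10.18119 = 0.098220

Final: 0.098220


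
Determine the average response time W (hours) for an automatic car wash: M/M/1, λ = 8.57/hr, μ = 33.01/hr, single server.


W = 1/(μ−λ) = 1/(33.01 − 8.57) = 1/24.44 = 0.04092 hr

Final: 0.04092 hr


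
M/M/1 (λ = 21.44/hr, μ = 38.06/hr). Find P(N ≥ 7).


ρ = 21.44/38.06 = 0.5633
P(N ≥ n) = ρ^n = 0.5633^7 = 0.018001

Final: 0.018001


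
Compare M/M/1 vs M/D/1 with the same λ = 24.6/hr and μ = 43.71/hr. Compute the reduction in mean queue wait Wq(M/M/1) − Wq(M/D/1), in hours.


ρ = 24.6/43.71 = 0.5628
Wq(M/M/1) = ρ/(μ−λ) = 0.5628/19.11 = 0.02945 hr
Wq(M/D/1) = ρ/(2(μ−λ)) = 0.01473 hr
Savings = 0.02945 − 0.01473 = 0.01473 hr

Final: 0.01473 hr


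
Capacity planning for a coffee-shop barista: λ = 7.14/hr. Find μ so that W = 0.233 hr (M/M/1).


W = 1/(μ−λ) ⇒ μ − λ = 1/W = 1/0.233 = 4.2918
μ = λ + 1/W = 7.14 + 4.2918 = 11.4318 per hr

Final: 11.4318 /hr


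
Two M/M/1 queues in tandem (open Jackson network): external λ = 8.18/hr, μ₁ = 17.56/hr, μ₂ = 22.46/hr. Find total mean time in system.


Each node sees arrival rate λ = 8.18/hr (tandem ⇒ throughput preserved).
W₁ = 1/(μ₁−λ) = 1/(17.56−8.18) = 0.10661 hr
W₂ = 1/(μ₂−λ) = 1/(22.46−8.18) = 0.07003 hr
W_total = W₁ + W₂ = 0.10661 + 0.07003 = 0.17664 hr

Final: 0.17664 hr


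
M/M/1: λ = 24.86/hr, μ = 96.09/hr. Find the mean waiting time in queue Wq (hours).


ρ = 24.86/96.09 = 0.2587
Wq = ρ/(μ−λ) = 0.2587/(96.09 − 24.86) = 0.2587/71.23 = 0.003632 hr

Final: 0.003632 hr


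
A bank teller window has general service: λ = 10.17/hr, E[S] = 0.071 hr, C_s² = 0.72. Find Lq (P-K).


ρ = λ·E[S] = 10.17·0.071 = 0.7221
Lq = ρ²(1+C_s²)/(2(1−ρ)) = 0.5214·(1+0.72)/(2·0.2779)
= 0.5214·1.7200/0.5559 = 1.61332

Final: 1.61332


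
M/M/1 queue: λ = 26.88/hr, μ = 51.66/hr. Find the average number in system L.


ρ = λ/μ = 26.88/51.66 = 0.5203
L = ρ/(1−ρ) = 0.5203/(1 − 0.5203) = 0.5203/0.4797 = 1.0847

Final: 1.0847


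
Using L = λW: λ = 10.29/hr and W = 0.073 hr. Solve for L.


L = λW = 10.29·0.073 = 0.7512

Final: 0.7512


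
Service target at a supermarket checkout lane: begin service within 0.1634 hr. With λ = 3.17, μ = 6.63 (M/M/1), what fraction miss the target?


ρ = 3.17/6.63 = 0.4781
P(Wq > t) = ρ·e^{−(μ−λ)t} = 0.4781·e^{−0.5654}
= 0.4781·0.568153 = 0.271651

Final: 0.271651


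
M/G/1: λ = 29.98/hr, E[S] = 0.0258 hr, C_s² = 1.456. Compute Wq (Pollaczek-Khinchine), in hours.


ρ = λ·E[S] = 29.98·0.0258 = 0.7735
E[S²] = E[S]²(1+C_s²) = 0.0258²·(1+1.456) = 0.001635
Wq = λ·E[S²]/(2(1−ρ)) = 29.98·0.001635/(2·0.2265) = 0.10819 hr

Final: 0.10819 hr


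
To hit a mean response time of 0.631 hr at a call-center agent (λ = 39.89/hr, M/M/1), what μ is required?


W = 1/(μ−λ) ⇒ μ − λ = 1/W = 1/0.631 = 1.5848
μ = λ + 1/W = 39.89 + 1.5848 = 41.4748 per hr

Final: 41.4748 /hr


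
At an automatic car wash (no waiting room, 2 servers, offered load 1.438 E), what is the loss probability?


B(c,a) = (a^c/c!) / Σ_{k=0}^{c} a^k/k!
a^2/2! = 1.033922
Σ terms (k=0..2): 1.00000 + 1.43800 + 1.03392 = 3.471922
B = 1.033922/3.471922 = 0.297795

Final: 0.297795


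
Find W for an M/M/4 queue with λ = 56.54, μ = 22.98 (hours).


a = 2.4604; ρ = 0.6151; P₀ = 0.077300
Lq = P₀·a^c·ρ/(c!(1−ρ)²) = 0.49005
Wq = Lq/λ = 0.49005/56.54 = 0.008667 hr
W = Wq + 1/μ = 0.008667 + 0.04352 = 0.05218 hr

Final: 0.05218 hr


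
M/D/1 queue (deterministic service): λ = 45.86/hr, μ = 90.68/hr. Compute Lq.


ρ = 45.86/90.68 = 0.5057
M/D/1: Lq = ρ²/(2(1−ρ)) = 0.2558/(2·0.4943) = 0.25873

Final: 0.25873


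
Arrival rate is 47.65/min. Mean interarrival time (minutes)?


Mean interarrival time = 1/λ = 1/47.65 minute = 0.02099 minute
In minutes: 0.02099 × 1 = 0.02099 min

Final: 0.02099 min


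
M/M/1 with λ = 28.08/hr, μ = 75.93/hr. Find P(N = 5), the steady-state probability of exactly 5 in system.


ρ = 28.08/75.93 = 0.3698
P_n = (1−ρ)·ρ^n = (1 − 0.3698)·0.3698^5 = 0.6302·0.006917 = 0.004359

Final: 0.004359


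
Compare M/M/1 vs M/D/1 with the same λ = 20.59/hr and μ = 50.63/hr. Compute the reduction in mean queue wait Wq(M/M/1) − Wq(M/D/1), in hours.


ρ = 20.59/50.63 = 0.4067
Wq(M/M/1) = ρ/(μ−λ) = 0.4067/30.04 = 0.01354 hr
Wq(M/D/1) = ρ/(2(μ−λ)) = 0.006769 hr
Savings = 0.01354 − 0.006769 = 0.006769 hr

Final: 0.006769 hr


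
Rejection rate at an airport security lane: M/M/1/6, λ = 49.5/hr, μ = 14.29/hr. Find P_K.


ρ = λ/μ = 49.5/14.29 = 3.4640
P_K = (1−ρ)ρ^K/(1−ρ^(K+1)) = (-2.4640·1727.578621)/(1 − 5984.264641)
= -4256.686020/-5983.264641 = 0.711432

Final: 0.711432


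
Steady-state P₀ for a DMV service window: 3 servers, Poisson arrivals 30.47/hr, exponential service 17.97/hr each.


a = λ/μ = 30.47/17.97 = 1.6956; ρ = a/c = 0.5652
Σ_{k=0}^{2} a^k/k! (terms k=0..2) = 1.00000 + 1.69560 + 1.43754 = 4.13314
Tail: a^3/(3!(1−ρ)) = 4.87498/(6·0.4348) = 1.86867
P₀ = 1/(4.13314 + 1.86867) = 1/6.00181 = 0.166616

Final: 0.166616


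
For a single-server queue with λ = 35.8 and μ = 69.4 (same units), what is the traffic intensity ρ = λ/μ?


ρ = λ/μ = 35.8/69.4 = 0.5159

Final: 0.5159


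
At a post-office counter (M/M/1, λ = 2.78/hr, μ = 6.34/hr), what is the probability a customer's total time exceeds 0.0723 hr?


W ~ Exponential(μ−λ) for M/M/1.
μ − λ = 6.34 − 2.78 = 3.5600
P(W > t) = e^{−(μ−λ)t} = e^{−0.2574} = 0.773068

Final: 0.773068


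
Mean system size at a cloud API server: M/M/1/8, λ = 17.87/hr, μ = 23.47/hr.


ρ = 17.87/23.47 = 0.7614
L = ρ[1 − (K+1)ρ^K + Kρ^(K+1)] / [(1−ρ)(1−ρ^(K+1))]
Numerator: 0.7614·(1 − 9·0.112951 + 8·0.086001) = 0.511236
Denominator: (0.2386)·(0.913999) = 0.218082
L = 0.511236/0.218082 = 2.3442

Final: 2.3442


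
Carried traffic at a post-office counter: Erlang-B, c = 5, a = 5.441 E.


B(5,5.441) = 0.319581 (Erlang-B)
Carried load = a(1 − B) = 5.441·(1 − 0.319581) = 5.441·0.680419 = 3.7022 E

Final: 3.7022 Erlangs


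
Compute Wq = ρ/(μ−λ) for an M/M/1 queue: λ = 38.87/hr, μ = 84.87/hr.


ρ = 38.87/84.87 = 0.4580
Wq = ρ/(μ−λ) = 0.4580/(84.87 − 38.87) = 0.4580/46.00 = 0.009956 hr

Final: 0.009956 hr


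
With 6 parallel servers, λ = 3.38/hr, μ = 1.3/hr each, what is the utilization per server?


ρ = λ/(cμ) = 3.38/(6·1.3) = 3.38/7.80 = 0.4333

Final: 0.4333


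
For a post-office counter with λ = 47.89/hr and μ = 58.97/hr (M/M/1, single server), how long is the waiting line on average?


ρ = 47.89/58.97 = 0.8121
Lq = ρ²/(1−ρ) = 0.6595/0.1879 = 3.5101

Final: 3.5101


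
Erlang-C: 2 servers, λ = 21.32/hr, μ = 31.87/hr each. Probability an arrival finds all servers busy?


a = λ/μ = 0.6690; ρ = a/2 = 0.3345
P₀ = 0.498707 (from M/M/c formula)
C(c,a) = [a^c/(c!(1−ρ))]·P₀ = [0.44752/(2·0.6655)]·0.498707
= 0.33622·0.498707 = 0.167674

Final: 0.167674


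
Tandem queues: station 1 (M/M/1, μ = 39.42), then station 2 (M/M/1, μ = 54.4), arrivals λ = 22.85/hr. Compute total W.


Each node sees arrival rate λ = 22.85/hr (tandem ⇒ throughput preserved).
W₁ = 1/(μ₁−λ) = 1/(39.42−22.85) = 0.06035 hr
W₂ = 1/(μ₂−λ) = 1/(54.4−22.85) = 0.03170 hr
W_total = W₁ + W₂ = 0.06035 + 0.03170 = 0.09205 hr

Final: 0.09205 hr


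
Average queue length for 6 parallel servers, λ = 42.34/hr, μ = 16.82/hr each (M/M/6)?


a = λ/μ = 2.5172; ρ = a/6 = 0.4195
P₀ = 0.080206
Lq = P₀·a^c·ρ / (c!·(1−ρ)²) = 0.080206·254.41878·0.4195/(720·0.33693)
= 0.03529

Final: 0.03529


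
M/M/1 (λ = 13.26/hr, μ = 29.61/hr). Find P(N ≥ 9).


ρ = 13.26/29.61 = 0.4478
P(N ≥ n) = ρ^n = 0.4478^9 = 0.0007243

Final: 0.0007243


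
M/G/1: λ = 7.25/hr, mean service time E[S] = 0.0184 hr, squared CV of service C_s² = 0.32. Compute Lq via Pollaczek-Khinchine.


ρ = λ·E[S] = 7.25·0.0184 = 0.1334
Lq = ρ²(1+C_s²)/(2(1−ρ)) = 0.01780·(1+0.32)/(2·0.8666)
= 0.01780·1.3200/1.7332 = 0.01355

Final: 0.01355


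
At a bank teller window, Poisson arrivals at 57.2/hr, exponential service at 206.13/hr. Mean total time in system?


W = 1/(μ−λ) = 1/(206.13 − 57.2) = 1/148.93 = 0.006715 hr

Final: 0.006715 hr


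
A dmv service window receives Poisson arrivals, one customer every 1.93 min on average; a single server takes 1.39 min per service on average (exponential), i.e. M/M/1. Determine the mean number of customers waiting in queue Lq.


λ = 60/1.93 = 31.0881 /hr
μ = 60/1.39 = 43.1655 /hr
ρ = λ/μ = 31.0881/43.1655 = 0.7202
Lq = ρ²/(1−ρ) = 0.5187/0.2798 = 1.8539

Final: 1.8539


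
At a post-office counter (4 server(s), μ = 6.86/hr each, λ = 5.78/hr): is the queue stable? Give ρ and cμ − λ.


Total capacity cμ = 4·6.86 = 27.44/hr
ρ = λ/(cμ) = 5.78/27.44 = 0.2106
Stable ⇔ ρ < 1: YES
Spare capacity = cμ − λ = 27.44 − 5.78 = 21.66/hr

Final: ρ = 0.2106; stable; margin = 21.66/hr


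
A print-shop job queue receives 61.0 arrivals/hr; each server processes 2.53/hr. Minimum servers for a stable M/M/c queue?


Stability requires cμ > λ ⇔ c > λ/μ.
λ/μ = 61.0/2.53 = 24.1107
Minimum integer c = ⌊24.1107⌋ + 1 = 25
Check: 25·2.53 = 63.25 > 61.0, while 24·2.53 = 60.72 ≤ 61.0

Final: 25 servers


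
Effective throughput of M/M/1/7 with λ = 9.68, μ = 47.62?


ρ = 0.2033; P_K = (1−ρ)ρ^7/(1−ρ^8) = 0.00001143
λ_eff = λ(1 − P_K) = 9.68·(1 − 0.00001143) = 9.68·0.999989 = 9.6799 /hr

Final: 9.6799 /hr


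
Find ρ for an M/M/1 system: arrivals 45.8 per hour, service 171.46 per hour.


ρ = λ/μ = 45.8/171.46 = 0.2671

Final: 0.2671


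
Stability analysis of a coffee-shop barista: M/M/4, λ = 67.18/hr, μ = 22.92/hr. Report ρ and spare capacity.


Total capacity cμ = 4·22.92 = 91.68/hr
ρ = λ/(cμ) = 67.18/91.68 = 0.7328
Stable ⇔ ρ < 1: YES
Spare capacity = cμ − λ = 91.68 − 67.18 = 24.50/hr

Final: ρ = 0.7328; stable; margin = 24.50/hr


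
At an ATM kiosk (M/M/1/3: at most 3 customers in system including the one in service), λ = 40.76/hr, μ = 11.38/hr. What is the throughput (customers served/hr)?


ρ = 3.5817; P_K = (1−ρ)ρ^3/(1−ρ^4) = 0.725211
λ_eff = λ(1 − P_K) = 40.76·(1 − 0.725211) = 40.76·0.274789 = 11.2004 /hr

Final: 11.2004 /hr


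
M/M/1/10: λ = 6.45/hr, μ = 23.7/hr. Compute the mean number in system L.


ρ = 6.45/23.7 = 0.2722
L = ρ[1 − (K+1)ρ^K + Kρ^(K+1)] / [(1−ρ)(1−ρ^(K+1))]
Numerator: 0.2722·(1 − 11·0.000002229 + 10·0.0000006066) = 0.272147
Denominator: (0.7278)·(0.999999) = 0.727848
L = 0.272147/0.727848 = 0.3739

Final: 0.3739


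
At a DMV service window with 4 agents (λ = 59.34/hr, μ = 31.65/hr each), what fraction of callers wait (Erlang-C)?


a = λ/μ = 1.8749; ρ = a/4 = 0.4687
P₀ = 0.149254 (from M/M/c formula)
C(c,a) = [a^c/(c!(1−ρ))]·P₀ = [12.35650/(24·0.5313)]·0.149254
= 0.96908·0.149254 = 0.144640

Final: 0.144640


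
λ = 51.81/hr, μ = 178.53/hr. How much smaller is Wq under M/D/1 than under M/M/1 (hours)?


ρ = 51.81/178.53 = 0.2902
Wq(M/M/1) = ρ/(μ−λ) = 0.2902/126.72 = 0.002290 hr
Wq(M/D/1) = ρ/(2(μ−λ)) = 0.001145 hr
Savings = 0.002290 − 0.001145 = 0.001145 hr

Final: 0.001145 hr


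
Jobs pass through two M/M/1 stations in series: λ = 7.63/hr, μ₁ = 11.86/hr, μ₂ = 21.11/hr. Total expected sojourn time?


Each node sees arrival rate λ = 7.63/hr (tandem ⇒ throughput preserved).
W₁ = 1/(μ₁−λ) = 1/(11.86−7.63) = 0.23641 hr
W₂ = 1/(μ₂−λ) = 1/(21.11−7.63) = 0.07418 hr
W_total = W₁ + W₂ = 0.23641 + 0.07418 = 0.31059 hr

Final: 0.31059 hr


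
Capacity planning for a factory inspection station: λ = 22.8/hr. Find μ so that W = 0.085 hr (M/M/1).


W = 1/(μ−λ) ⇒ μ − λ = 1/W = 1/0.085 = 11.7647
μ = λ + 1/W = 22.8 + 11.7647 = 34.5647 per hr

Final: 34.5647 /hr


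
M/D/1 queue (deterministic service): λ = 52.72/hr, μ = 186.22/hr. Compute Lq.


ρ = 52.72/186.22 = 0.2831
M/D/1: Lq = ρ²/(2(1−ρ)) = 0.08015/(2·0.7169) = 0.05590

Final: 0.05590


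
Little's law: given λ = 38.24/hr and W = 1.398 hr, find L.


L = λW = 38.24·1.398 = 53.4595

Final: 53.4595


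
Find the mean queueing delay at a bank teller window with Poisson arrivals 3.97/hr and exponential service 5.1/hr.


ρ = 3.97/5.1 = 0.7784
Wq = ρ/(μ−λ) = 0.7784/(5.1 − 3.97) = 0.7784/1.13 = 0.6889 hr

Final: 0.6889 hr


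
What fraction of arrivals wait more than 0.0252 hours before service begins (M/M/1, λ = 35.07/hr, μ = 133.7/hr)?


ρ = 35.07/133.7 = 0.2623
P(Wq > t) = ρ·e^{−(μ−λ)t} = 0.2623·e^{−2.4855}
= 0.2623·0.083286 = 0.021846

Final: 0.021846


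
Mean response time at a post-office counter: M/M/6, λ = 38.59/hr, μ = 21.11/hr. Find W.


a = 1.8280; ρ = 0.3047; P₀ = 0.160590
Lq = P₀·a^c·ρ/(c!(1−ρ)²) = 0.005245
Wq = Lq/λ = 0.005245/38.59 = 0.0001359 hr
W = Wq + 1/μ = 0.0001359 + 0.04737 = 0.04751 hr

Final: 0.04751 hr


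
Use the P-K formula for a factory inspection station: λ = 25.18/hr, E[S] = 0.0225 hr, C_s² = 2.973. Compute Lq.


ρ = λ·E[S] = 25.18·0.0225 = 0.5665
Lq = ρ²(1+C_s²)/(2(1−ρ)) = 0.3210·(1+2.973)/(2·0.4335)
= 0.3210·3.9730/0.8669 = 1.47105

Final: 1.47105


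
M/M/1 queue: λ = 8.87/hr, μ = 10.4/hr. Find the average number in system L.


ρ = λ/μ = 8.87/10.4 = 0.8529
L = ρ/(1−ρ) = 0.8529/(1 − 0.8529) = 0.8529/0.1471 = 5.7974

Final: 5.7974


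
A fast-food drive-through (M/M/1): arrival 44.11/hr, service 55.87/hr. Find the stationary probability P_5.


ρ = 44.11/55.87 = 0.7895
P_n = (1−ρ)·ρ^n = (1 − 0.7895)·0.7895^5 = 0.2105·0.306755 = 0.064568

Final: 0.064568


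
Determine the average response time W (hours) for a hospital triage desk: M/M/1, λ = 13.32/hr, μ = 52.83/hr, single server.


W = 1/(μ−λ) = 1/(52.83 − 13.32) = 1/39.51 = 0.02531 hr

Final: 0.02531 hr


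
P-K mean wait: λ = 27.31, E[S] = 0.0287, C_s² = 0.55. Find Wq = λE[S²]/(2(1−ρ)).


ρ = λ·E[S] = 27.31·0.0287 = 0.7838
E[S²] = E[S]²(1+C_s²) = 0.0287²·(1+0.55) = 0.001277
Wq = λ·E[S²]/(2(1−ρ)) = 27.31·0.001277/(2·0.2162) = 0.08064 hr

Final: 0.08064 hr


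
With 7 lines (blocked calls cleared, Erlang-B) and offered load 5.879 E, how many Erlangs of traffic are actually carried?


B(7,5.879) = 0.177173 (Erlang-B)
Carried load = a(1 − B) = 5.879·(1 − 0.177173) = 5.879·0.822827 = 4.8374 E

Final: 4.8374 Erlangs


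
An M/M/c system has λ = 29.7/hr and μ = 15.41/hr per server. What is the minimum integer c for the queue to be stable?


Stability requires cμ > λ ⇔ c > λ/μ.
λ/μ = 29.7/15.41 = 1.9273
Minimum integer c = ⌊1.9273⌋ + 1 = 2
Check: 2·15.41 = 30.82 > 29.7, while 1·15.41 = 15.41 ≤ 29.7

Final: 2 servers


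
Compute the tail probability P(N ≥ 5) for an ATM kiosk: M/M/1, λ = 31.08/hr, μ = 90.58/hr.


ρ = 31.08/90.58 = 0.3431
P(N ≥ n) = ρ^n = 0.3431^5 = 0.004756

Final: 0.004756


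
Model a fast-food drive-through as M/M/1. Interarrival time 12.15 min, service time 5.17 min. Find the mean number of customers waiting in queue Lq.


λ = 60/12.15 = 4.9383 /hr
μ = 60/5.17 = 11.6054 /hr
ρ = λ/μ = 4.9383/11.6054 = 0.4255
Lq = ρ²/(1−ρ) = 0.1811/0.5745 = 0.3152

Final: 0.3152


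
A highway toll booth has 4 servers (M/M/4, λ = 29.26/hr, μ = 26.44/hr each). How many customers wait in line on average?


a = λ/μ = 1.1067; ρ = a/4 = 0.2767
P₀ = 0.329893
Lq = P₀·a^c·ρ / (c!·(1−ρ)²) = 0.329893·1.49986·0.2767/(24·0.52321)
= 0.01090

Final: 0.01090


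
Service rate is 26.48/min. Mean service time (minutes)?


Mean service time = 1/μ = 1/26.48 minute = 0.03776 minute
In minutes: 0.03776 × 1 = 0.03776 min

Final: 0.03776 min


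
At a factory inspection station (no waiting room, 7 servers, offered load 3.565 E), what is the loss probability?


B(c,a) = (a^c/c!) / Σ_{k=0}^{c} a^k/k!
a^7/7! = 1.452065
Σ terms (k=0..7): 1.00000 + 3.56500 + 6.35461 + 7.55140 + 6.73018 + 4.79862 + 2.85118 + 1.45207 = 34.303060
B = 1.452065/34.303060 = 0.042330

Final: 0.042330


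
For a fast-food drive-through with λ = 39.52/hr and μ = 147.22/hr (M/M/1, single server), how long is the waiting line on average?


ρ = 39.52/147.22 = 0.2684
Lq = ρ²/(1−ρ) = 0.07206/0.7316 = 0.09850

Final: 0.09850


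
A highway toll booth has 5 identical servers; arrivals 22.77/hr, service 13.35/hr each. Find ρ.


ρ = λ/(cμ) = 22.77/(5·13.35) = 22.77/66.75 = 0.3411

Final: 0.3411


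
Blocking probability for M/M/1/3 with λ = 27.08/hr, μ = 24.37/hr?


ρ = λ/μ = 27.08/24.37 = 1.1112
P_K = (1−ρ)ρ^K/(1−ρ^(K+1)) = (-0.1112·1.372080)/(1 − 1.524658)
= -0.152578/-0.524658 = 0.290815

Final: 0.290815


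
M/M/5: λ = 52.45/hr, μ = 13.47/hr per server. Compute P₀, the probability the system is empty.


a = λ/μ = 52.45/13.47 = 3.8938; ρ = a/c = 0.7788
Σ_{k=0}^{4} a^k/k! (terms k=0..4) = 1.00000 + 3.89384 + 7.58099 + 9.83971 + 9.57856 = 31.89310
Tail: a^5/(5!(1−ρ)) = 895.13695/(120·0.2212) = 33.71783
P₀ = 1/(31.89310 + 33.71783) = 1/65.61093 = 0.015241

Final: 0.015241


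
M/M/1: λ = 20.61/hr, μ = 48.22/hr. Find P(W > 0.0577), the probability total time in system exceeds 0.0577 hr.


W ~ Exponential(μ−λ) for M/M/1.
μ − λ = 48.22 − 20.61 = 27.6100
P(W > t) = e^{−(μ−λ)t} = e^{−1.5931} = 0.203295

Final: 0.203295


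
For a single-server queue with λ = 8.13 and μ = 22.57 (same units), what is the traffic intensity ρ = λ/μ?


ρ = λ/μ = 8.13/22.57 = 0.3602

Final: 0.3602


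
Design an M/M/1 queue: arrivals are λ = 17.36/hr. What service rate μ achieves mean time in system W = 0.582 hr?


W = 1/(μ−λ) ⇒ μ − λ = 1/W = 1/0.582 = 1.7182
μ = λ + 1/W = 17.36 + 1.7182 = 19.0782 per hr

Final: 19.0782 /hr


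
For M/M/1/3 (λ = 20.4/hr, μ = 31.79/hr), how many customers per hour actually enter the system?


ρ = 0.6417; P_K = (1−ρ)ρ^3/(1−ρ^4) = 0.114012
λ_eff = λ(1 − P_K) = 20.4·(1 − 0.114012) = 20.4·0.885988 = 18.0742 /hr

Final: 18.0742 /hr


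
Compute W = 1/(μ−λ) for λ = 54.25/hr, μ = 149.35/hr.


W = 1/(μ−λ) = 1/(149.35 − 54.25) = 1/95.10 = 0.01052 hr

Final: 0.01052 hr


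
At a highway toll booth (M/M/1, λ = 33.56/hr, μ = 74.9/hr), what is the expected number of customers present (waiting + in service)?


ρ = λ/μ = 33.56/74.9 = 0.4481
L = ρ/(1−ρ) = 0.4481/(1 − 0.4481) = 0.4481/0.5519 = 0.8118

Final: 0.8118


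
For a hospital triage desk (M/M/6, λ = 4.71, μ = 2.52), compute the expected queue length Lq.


a = λ/μ = 1.8690; ρ = a/6 = 0.3115
P₀ = 0.154120
Lq = P₀·a^c·ρ / (c!·(1−ρ)²) = 0.154120·42.63067·0.3115/(720·0.47402)
= 0.005997

Final: 0.005997


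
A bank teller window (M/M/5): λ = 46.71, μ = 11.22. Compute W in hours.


a = 4.1631; ρ = 0.8326; P₀ = 0.009938
Lq = P₀·a^c·ρ/(c!(1−ρ)²) = 3.07768
Wq = Lq/λ = 3.07768/46.71 = 0.06589 hr
W = Wq + 1/μ = 0.06589 + 0.08913 = 0.15502 hr

Final: 0.15502 hr


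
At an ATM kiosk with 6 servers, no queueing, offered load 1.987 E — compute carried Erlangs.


B(6,1.987) = 0.011771 (Erlang-B)
Carried load = a(1 − B) = 1.987·(1 − 0.011771) = 1.987·0.988229 = 1.9636 E

Final: 1.9636 Erlangs


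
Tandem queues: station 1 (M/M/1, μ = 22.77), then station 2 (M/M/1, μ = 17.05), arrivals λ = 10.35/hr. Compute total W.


Each node sees arrival rate λ = 10.35/hr (tandem ⇒ throughput preserved).
W₁ = 1/(μ₁−λ) = 1/(22.77−10.35) = 0.08052 hr
W₂ = 1/(μ₂−λ) = 1/(17.05−10.35) = 0.14925 hr
W_total = W₁ + W₂ = 0.08052 + 0.14925 = 0.22977 hr

Final: 0.22977 hr


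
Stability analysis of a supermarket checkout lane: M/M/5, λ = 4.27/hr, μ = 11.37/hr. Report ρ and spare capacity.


Total capacity cμ = 5·11.37 = 56.85/hr
ρ = λ/(cμ) = 4.27/56.85 = 0.07511
Stable ⇔ ρ < 1: YES
Spare capacity = cμ − λ = 56.85 − 4.27 = 52.58/hr

Final: ρ = 0.07511; stable; margin = 52.58/hr


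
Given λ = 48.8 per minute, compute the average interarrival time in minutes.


Mean interarrival time = 1/λ = 1/48.8 minute = 0.02049 minute
In minutes: 0.02049 × 1 = 0.02049 min

Final: 0.02049 min


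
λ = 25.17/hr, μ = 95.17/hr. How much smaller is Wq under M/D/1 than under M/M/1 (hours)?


ρ = 25.17/95.17 = 0.2645
Wq(M/M/1) = ρ/(μ−λ) = 0.2645/70.00 = 0.003778 hr
Wq(M/D/1) = ρ/(2(μ−λ)) = 0.001889 hr
Savings = 0.003778 − 0.001889 = 0.001889 hr

Final: 0.001889 hr


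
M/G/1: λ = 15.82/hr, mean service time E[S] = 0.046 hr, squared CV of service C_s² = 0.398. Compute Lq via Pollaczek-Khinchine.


ρ = λ·E[S] = 15.82·0.046 = 0.7277
Lq = ρ²(1+C_s²)/(2(1−ρ)) = 0.5296·(1+0.398)/(2·0.2723)
= 0.5296·1.3980/0.5446 = 1.35953

Final: 1.35953


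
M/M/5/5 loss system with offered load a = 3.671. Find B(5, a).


B(c,a) = (a^c/c!) / Σ_{k=0}^{c} a^k/k!
a^5/5! = 5.555724
Σ terms (k=0..5): 1.00000 + 3.67100 + 6.73812 + 8.24521 + 7.56704 + 5.55572 = 32.777103
B = 5.555724/32.777103 = 0.169500

Final: 0.169500


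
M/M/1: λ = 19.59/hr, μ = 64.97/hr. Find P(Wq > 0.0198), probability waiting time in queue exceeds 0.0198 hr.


ρ = 19.59/64.97 = 0.3015
P(Wq > t) = ρ·e^{−(μ−λ)t} = 0.3015·e^{−0.8985}
= 0.3015·0.407170 = 0.122771

Final: 0.122771


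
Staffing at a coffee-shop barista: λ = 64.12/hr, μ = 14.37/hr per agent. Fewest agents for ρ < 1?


Stability requires cμ > λ ⇔ c > λ/μ.
λ/μ = 64.12/14.37 = 4.4621
Minimum integer c = ⌊4.4621⌋ + 1 = 5
Check: 5·14.37 = 71.85 > 64.12, while 4·14.37 = 57.48 ≤ 64.12

Final: 5 servers


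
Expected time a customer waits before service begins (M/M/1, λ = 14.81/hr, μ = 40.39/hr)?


ρ = 14.81/40.39 = 0.3667
Wq = ρ/(μ−λ) = 0.3667/(40.39 − 14.81) = 0.3667/25.58 = 0.01433 hr

Final: 0.01433 hr


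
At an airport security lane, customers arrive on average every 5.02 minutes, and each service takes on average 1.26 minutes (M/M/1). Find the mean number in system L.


λ = 60/5.02 = 11.9522 /hr
μ = 60/1.26 = 47.6190 /hr
ρ = λ/μ = 11.9522/47.6190 = 0.2510
L = ρ/(1−ρ) = 0.2510/0.7490 = 0.3351

Final: 0.3351


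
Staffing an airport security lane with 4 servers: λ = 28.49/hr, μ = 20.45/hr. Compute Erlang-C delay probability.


a = λ/μ = 1.3932; ρ = a/4 = 0.3483
P₀ = 0.246604 (from M/M/c formula)
C(c,a) = [a^c/(c!(1−ρ))]·P₀ = [3.76701/(24·0.6517)]·0.246604
= 0.24084·0.246604 = 0.059392

Final: 0.059392


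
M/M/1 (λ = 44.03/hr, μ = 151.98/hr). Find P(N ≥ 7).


ρ = 44.03/151.98 = 0.2897
P(N ≥ n) = ρ^n = 0.2897^7 = 0.0001713

Final: 0.0001713


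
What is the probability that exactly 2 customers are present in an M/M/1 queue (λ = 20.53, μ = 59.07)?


ρ = 20.53/59.07 = 0.3476
P_n = (1−ρ)·ρ^n = (1 − 0.3476)·0.3476^2 = 0.6524·0.120794 = 0.078811

Final: 0.078811


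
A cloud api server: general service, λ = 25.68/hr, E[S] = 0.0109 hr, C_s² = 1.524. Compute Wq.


ρ = λ·E[S] = 25.68·0.0109 = 0.2799
E[S²] = E[S]²(1+C_s²) = 0.0109²·(1+1.524) = 0.0002999
Wq = λ·E[S²]/(2(1−ρ)) = 25.68·0.0002999/(2·0.7201) = 0.005347 hr

Final: 0.005347 hr


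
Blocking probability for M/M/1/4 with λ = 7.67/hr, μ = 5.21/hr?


ρ = λ/μ = 7.67/5.21 = 1.4722
P_K = (1−ρ)ρ^K/(1−ρ^(K+1)) = (-0.4722·4.697108)/(1 − 6.914937)
= -2.217828/-5.914937 = 0.374954

Final: 0.374954


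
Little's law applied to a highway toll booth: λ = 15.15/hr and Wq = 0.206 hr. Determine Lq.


Lq = λWq = 15.15·0.206 = 3.1209

Final: 3.1209


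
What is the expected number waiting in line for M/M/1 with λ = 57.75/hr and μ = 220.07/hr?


ρ = 57.75/220.07 = 0.2624
Lq = ρ²/(1−ρ) = 0.06886/0.7376 = 0.09336

Final: 0.09336


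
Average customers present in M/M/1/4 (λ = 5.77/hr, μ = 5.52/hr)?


ρ = 5.77/5.52 = 1.0453
L = ρ[1 − (K+1)ρ^K + Kρ^(K+1)] / [(1−ρ)(1−ρ^(K+1))]
Numerator: 1.0453·(1 − 5·1.193842 + 4·1.247911) = 0.023450
Denominator: (-0.04529)·(-0.247911) = 0.011228
L = 0.023450/0.011228 = 2.0885

Final: 2.0885


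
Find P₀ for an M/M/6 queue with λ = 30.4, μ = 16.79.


a = λ/μ = 30.4/16.79 = 1.8106; ρ = a/c = 0.3018
Σ_{k=0}^{5} a^k/k! (terms k=0..5) = 1.00000 + 1.81060 + 1.63914 + 0.98928 + 0.44780 + 0.16216 = 6.04897
Tail: a^6/(6!(1−ρ)) = 35.23200/(720·0.6982) = 0.07008
P₀ = 1/(6.04897 + 0.07008) = 1/6.11905 = 0.163424

Final: 0.163424


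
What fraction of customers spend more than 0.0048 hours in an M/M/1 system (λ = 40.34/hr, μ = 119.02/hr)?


W ~ Exponential(μ−λ) for M/M/1.
μ − λ = 119.02 − 40.34 = 78.6800
P(W > t) = e^{−(μ−λ)t} = e^{−0.3777} = 0.685461

Final: 0.685461


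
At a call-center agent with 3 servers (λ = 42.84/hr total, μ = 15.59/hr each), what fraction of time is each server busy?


ρ = λ/(cμ) = 42.84/(3·15.59) = 42.84/46.77 = 0.9160

Final: 0.9160


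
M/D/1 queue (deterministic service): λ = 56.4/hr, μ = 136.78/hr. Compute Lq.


ρ = 56.4/136.78 = 0.4123
M/D/1: Lq = ρ²/(2(1−ρ)) = 0.1700/(2·0.5877) = 0.14466

Final: 0.14466


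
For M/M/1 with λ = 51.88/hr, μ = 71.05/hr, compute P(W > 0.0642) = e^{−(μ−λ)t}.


W ~ Exponential(μ−λ) for M/M/1.
μ − λ = 71.05 − 51.88 = 19.1700
P(W > t) = e^{−(μ−λ)t} = e^{−1.2307} = 0.292084

Final: 0.292084


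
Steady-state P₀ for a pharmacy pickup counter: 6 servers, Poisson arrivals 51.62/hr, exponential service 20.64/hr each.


a = λ/μ = 51.62/20.64 = 2.5010; ρ = a/c = 0.4168
Σ_{k=0}^{5} a^k/k! (terms k=0..5) = 1.00000 + 2.50097 + 3.12742 + 2.60720 + 1.63013 + 0.81538 = 11.68110
Tail: a^6/(6!(1−ρ)) = 244.70894/(720·0.5832) = 0.58280
P₀ = 1/(11.68110 + 0.58280) = 1/12.26390 = 0.081540

Final: 0.081540


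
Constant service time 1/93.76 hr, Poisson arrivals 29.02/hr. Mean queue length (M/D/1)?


ρ = 29.02/93.76 = 0.3095
M/D/1: Lq = ρ²/(2(1−ρ)) = 0.09580/(2·0.6905) = 0.06937

Final: 0.06937


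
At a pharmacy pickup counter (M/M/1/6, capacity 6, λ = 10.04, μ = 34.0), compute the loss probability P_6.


ρ = λ/μ = 10.04/34.0 = 0.2953
P_K = (1−ρ)ρ^K/(1−ρ^(K+1)) = (0.7047·0.0006630)/(1 − 0.0001958)
= 0.0004672/0.999804 = 0.0004673

Final: 0.0004673


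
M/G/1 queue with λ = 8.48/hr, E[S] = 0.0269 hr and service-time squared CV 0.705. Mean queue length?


ρ = λ·E[S] = 8.48·0.0269 = 0.2281
Lq = ρ²(1+C_s²)/(2(1−ρ)) = 0.05204·(1+0.705)/(2·0.7719)
= 0.05204·1.7050/1.5438 = 0.05747

Final: 0.05747


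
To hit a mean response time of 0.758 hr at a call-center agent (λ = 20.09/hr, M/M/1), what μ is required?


W = 1/(μ−λ) ⇒ μ − λ = 1/W = 1/0.758 = 1.3193
μ = λ + 1/W = 20.09 + 1.3193 = 21.4093 per hr

Final: 21.4093 /hr


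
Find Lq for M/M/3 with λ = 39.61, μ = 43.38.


a = λ/μ = 0.9131; ρ = a/3 = 0.3044
P₀ = 0.398032
Lq = P₀·a^c·ρ / (c!·(1−ρ)²) = 0.398032·0.76128·0.3044/(6·0.48391)
= 0.03176

Final: 0.03176


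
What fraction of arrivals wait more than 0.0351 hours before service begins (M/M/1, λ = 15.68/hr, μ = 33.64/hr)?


ρ = 15.68/33.64 = 0.4661
P(Wq > t) = ρ·e^{−(μ−λ)t} = 0.4661·e^{−0.6304}
= 0.4661·0.532381 = 0.248149

Final: 0.248149


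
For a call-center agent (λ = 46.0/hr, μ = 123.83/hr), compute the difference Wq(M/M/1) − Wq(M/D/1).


ρ = 46.0/123.83 = 0.3715
Wq(M/M/1) = ρ/(μ−λ) = 0.3715/77.83 = 0.004773 hr
Wq(M/D/1) = ρ/(2(μ−λ)) = 0.002386 hr
Savings = 0.004773 − 0.002386 = 0.002386 hr

Final: 0.002386 hr


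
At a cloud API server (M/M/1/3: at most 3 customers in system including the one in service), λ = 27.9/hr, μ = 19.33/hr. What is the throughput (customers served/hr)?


ρ = 1.4434; P_K = (1−ρ)ρ^3/(1−ρ^4) = 0.399135
λ_eff = λ(1 − P_K) = 27.9·(1 − 0.399135) = 27.9·0.600865 = 16.7641 /hr

Final: 16.7641 /hr


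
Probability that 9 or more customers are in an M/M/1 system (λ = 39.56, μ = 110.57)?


ρ = 39.56/110.57 = 0.3578
P(N ≥ n) = ρ^n = 0.3578^9 = 0.00009607

Final: 0.00009607


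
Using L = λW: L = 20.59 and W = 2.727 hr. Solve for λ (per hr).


λ = L/W = 20.59/2.727 = 7.5504 /hr

Final: 7.5504 /hr


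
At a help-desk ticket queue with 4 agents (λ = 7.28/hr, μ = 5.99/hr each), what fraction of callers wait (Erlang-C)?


a = λ/μ = 1.2154; ρ = a/4 = 0.3038
P₀ = 0.295535 (from M/M/c formula)
C(c,a) = [a^c/(c!(1−ρ))]·P₀ = [2.18182/(24·0.6962)]·0.295535
= 0.13059·0.295535 = 0.038593

Final: 0.038593


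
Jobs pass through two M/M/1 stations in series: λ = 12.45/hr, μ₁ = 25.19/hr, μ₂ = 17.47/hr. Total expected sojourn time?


Each node sees arrival rate λ = 12.45/hr (tandem ⇒ throughput preserved).
W₁ = 1/(μ₁−λ) = 1/(25.19−12.45) = 0.07849 hr
W₂ = 1/(μ₂−λ) = 1/(17.47−12.45) = 0.19920 hr
W_total = W₁ + W₂ = 0.07849 + 0.19920 = 0.27770 hr

Final: 0.27770 hr


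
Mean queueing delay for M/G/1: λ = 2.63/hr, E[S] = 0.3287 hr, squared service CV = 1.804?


ρ = λ·E[S] = 2.63·0.3287 = 0.8645
E[S²] = E[S]²(1+C_s²) = 0.3287²·(1+1.804) = 0.302955
Wq = λ·E[S²]/(2(1−ρ)) = 2.63·0.302955/(2·0.1355) = 2.93970 hr

Final: 2.93970 hr


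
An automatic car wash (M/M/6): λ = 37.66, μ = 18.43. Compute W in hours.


a = 2.0434; ρ = 0.3406; P₀ = 0.129368
Lq = P₀·a^c·ρ/(c!(1−ρ)²) = 0.01024
Wq = Lq/λ = 0.01024/37.66 = 0.0002720 hr
W = Wq + 1/μ = 0.0002720 + 0.05426 = 0.05453 hr

Final: 0.05453 hr


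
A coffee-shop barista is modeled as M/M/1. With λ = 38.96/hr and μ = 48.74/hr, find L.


ρ = λ/μ = 38.96/48.74 = 0.7993
L = ρ/(1−ρ) = 0.7993/(1 − 0.7993) = 0.7993/0.2007 = 3.9836

Final: 3.9836


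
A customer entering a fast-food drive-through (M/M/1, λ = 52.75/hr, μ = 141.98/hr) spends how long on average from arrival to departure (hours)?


W = 1/(μ−λ) = 1/(141.98 − 52.75) = 1/89.23 = 0.01121 hr

Final: 0.01121 hr


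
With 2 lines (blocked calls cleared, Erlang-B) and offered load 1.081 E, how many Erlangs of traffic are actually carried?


B(2,1.081) = 0.219219 (Erlang-B)
Carried load = a(1 − B) = 1.081·(1 − 0.219219) = 1.081·0.780781 = 0.8440 E

Final: 0.8440 Erlangs


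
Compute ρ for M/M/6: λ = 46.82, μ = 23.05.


ρ = λ/(cμ) = 46.82/(6·23.05) = 46.82/138.30 = 0.3385

Final: 0.3385


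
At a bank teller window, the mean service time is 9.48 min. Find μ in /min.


μ = 1/(service time) in consistent units.
1 minute = 1 min, so μ = 1/9.48 = 0.1055 per minute

Final: 0.1055 /min


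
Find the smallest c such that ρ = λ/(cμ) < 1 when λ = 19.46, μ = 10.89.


Stability requires cμ > λ ⇔ c > λ/μ.
λ/μ = 19.46/10.89 = 1.7870
Minimum integer c = ⌊1.7870⌋ + 1 = 2
Check: 2·10.89 = 21.78 > 19.46, while 1·10.89 = 10.89 ≤ 19.46

Final: 2 servers


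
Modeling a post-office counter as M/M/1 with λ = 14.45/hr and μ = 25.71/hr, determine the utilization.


ρ = λ/μ = 14.45/25.71 = 0.5620

Final: 0.5620


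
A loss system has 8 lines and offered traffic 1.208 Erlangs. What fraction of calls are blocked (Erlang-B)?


B(c,a) = (a^c/c!) / Σ_{k=0}^{c} a^k/k!
a^8/8! = 0.0001125
Σ terms (k=0..8): 1.00000 + 1.20800 + 0.72963 + 0.29380 + 0.08873 + 0.02144 + 0.004316 + 0.0007448 + 0.0001125 = 3.346767
B = 0.0001125/3.346767 = 0.00003360

Final: 0.00003360


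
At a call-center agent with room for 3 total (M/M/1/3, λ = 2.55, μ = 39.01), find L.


ρ = 2.55/39.01 = 0.06537
L = ρ[1 − (K+1)ρ^K + Kρ^(K+1)] / [(1−ρ)(1−ρ^(K+1))]
Numerator: 0.06537·(1 − 4·0.0002793 + 3·0.00001826) = 0.065298
Denominator: (0.9346)·(0.999982) = 0.934615
L = 0.065298/0.934615 = 0.06987

Final: 0.06987


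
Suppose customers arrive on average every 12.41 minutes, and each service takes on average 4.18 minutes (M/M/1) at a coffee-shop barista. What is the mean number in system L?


λ = 60/12.41 = 4.8348 /hr
μ = 60/4.18 = 14.3541 /hr
ρ = λ/μ = 4.8348/14.3541 = 0.3368
L = ρ/(1−ρ) = 0.3368/0.6632 = 0.5079

Final: 0.5079


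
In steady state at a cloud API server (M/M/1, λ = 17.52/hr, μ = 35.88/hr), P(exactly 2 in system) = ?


ρ = 17.52/35.88 = 0.4883
P_n = (1−ρ)·ρ^n = (1 − 0.4883)·0.4883^2 = 0.5117·0.238431 = 0.122007

Final: 0.122007


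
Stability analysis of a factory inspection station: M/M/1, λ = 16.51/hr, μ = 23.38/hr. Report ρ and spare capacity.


Total capacity cμ = 1·23.38 = 23.38/hr
ρ = λ/(cμ) = 16.51/23.38 = 0.7062
Stable ⇔ ρ < 1: YES
Spare capacity = cμ − λ = 23.38 − 16.51 = 6.87/hr

Final: ρ = 0.7062; stable; margin = 6.87/hr


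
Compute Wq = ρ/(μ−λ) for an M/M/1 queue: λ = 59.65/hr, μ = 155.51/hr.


ρ = 59.65/155.51 = 0.3836
Wq = ρ/(μ−λ) = 0.3836/(155.51 − 59.65) = 0.3836/95.86 = 0.004001 hr

Final: 0.004001 hr


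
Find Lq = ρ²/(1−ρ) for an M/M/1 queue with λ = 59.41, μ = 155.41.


ρ = 59.41/155.41 = 0.3823
Lq = ρ²/(1−ρ) = 0.1461/0.6177 = 0.2366

Final: 0.2366


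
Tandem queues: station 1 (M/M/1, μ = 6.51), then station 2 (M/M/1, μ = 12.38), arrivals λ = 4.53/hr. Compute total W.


Each node sees arrival rate λ = 4.53/hr (tandem ⇒ throughput preserved).
W₁ = 1/(μ₁−λ) = 1/(6.51−4.53) = 0.50505 hr
W₂ = 1/(μ₂−λ) = 1/(12.38−4.53) = 0.12739 hr
W_total = W₁ + W₂ = 0.50505 + 0.12739 = 0.63244 hr

Final: 0.63244 hr


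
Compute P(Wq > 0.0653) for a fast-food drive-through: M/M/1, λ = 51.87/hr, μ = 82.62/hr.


ρ = 51.87/82.62 = 0.6278
P(Wq > t) = ρ·e^{−(μ−λ)t} = 0.6278·e^{−2.0080}
= 0.6278·0.134260 = 0.084290

Final: 0.084290


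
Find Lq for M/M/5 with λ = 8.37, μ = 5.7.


a = λ/μ = 1.4684; ρ = a/5 = 0.2937
P₀ = 0.229962
Lq = P₀·a^c·ρ / (c!·(1−ρ)²) = 0.229962·6.82736·0.2937/(120·0.49888)
= 0.007702

Final: 0.007702


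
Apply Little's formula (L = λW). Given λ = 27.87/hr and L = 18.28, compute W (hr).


W = L/λ = 18.28/27.87 = 0.6559 hr

Final: 0.6559 hr


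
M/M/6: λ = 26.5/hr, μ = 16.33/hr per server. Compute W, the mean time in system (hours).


a = 1.6228; ρ = 0.2705; P₀ = 0.197269
Lq = P₀·a^c·ρ/(c!(1−ρ)²) = 0.002543
Wq = Lq/λ = 0.002543/26.5 = 0.00009595 hr
W = Wq + 1/μ = 0.00009595 + 0.06124 = 0.06133 hr

Final: 0.06133 hr


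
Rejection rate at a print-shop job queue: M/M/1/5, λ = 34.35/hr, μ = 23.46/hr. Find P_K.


ρ = λ/μ = 34.35/23.46 = 1.4642
P_K = (1−ρ)ρ^K/(1−ρ^(K+1)) = (-0.4642·6.729668)/(1 − 9.853543)
= -3.123874/-8.853543 = 0.352839

Final: 0.352839


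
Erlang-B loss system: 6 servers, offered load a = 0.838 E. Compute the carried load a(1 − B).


B(6,0.838) = 0.0002081 (Erlang-B)
Carried load = a(1 − B) = 0.838·(1 − 0.0002081) = 0.838·0.999792 = 0.8378 E

Final: 0.8378 Erlangs


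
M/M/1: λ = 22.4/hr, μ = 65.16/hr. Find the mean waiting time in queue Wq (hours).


ρ = 22.4/65.16 = 0.3438
Wq = ρ/(μ−λ) = 0.3438/(65.16 − 22.4) = 0.3438/42.76 = 0.008040 hr

Final: 0.008040 hr
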